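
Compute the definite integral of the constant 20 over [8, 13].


The integral of a constant k over [a, b] equals k * (b - a).
integral from 8 to 13 of 20 dx
= 20 * (13 - 8)
= 20 * 5
= 100

100


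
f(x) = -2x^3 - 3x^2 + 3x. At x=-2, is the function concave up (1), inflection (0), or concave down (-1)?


Concavity is determined by the sign of f''(x).
f(x) = -2x^3 - 3x^2 + 3x
f'(x) = -6x^2 - 6x + 3
f''(x) = -12x - 6
f''(-2) = -12 * (-2) - 6
= 24 - 6
= 18
Since f''(-2) > 0, the function is concave up (1)

1


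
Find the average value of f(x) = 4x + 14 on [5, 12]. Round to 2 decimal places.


Average value = 1/(b-a) * integral from a to b of f(x) dx
First compute the integral of 4x + 14:
F(x) = 2x^2 + 14x
F(12) = 2 * 144 + 14 * 12 = 456
F(5) = 2 * 25 + 14 * 5 = 120
Integral = 456 - 120 = 336
Average = 336 / (12 - 5) = 336 / 7
= 48 = 48.00

48.00


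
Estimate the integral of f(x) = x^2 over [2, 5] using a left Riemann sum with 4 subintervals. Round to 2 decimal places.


Left Riemann sum uses left endpoints of each subinterval.
Interval: [2, 5], n = 4
dx = (5 - 2) / 4 = 3/4
Left endpoints: [2, 11/4, 7/2, 17/4]
f values: [4, 121/16, 49/4, 289/16]
Sum = dx * (sum of f values)
= 3/4 * 335/8
= 1005/32 ≈ 31.41

31.41


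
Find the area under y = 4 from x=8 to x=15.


The area under a constant function y = 4 is a rectangle.
Width = 15 - 8 = 7
Height = 4
Area = width * height
= 7 * 4
= 28

28


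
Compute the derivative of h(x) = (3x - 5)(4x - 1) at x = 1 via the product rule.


Let u(x) = 3x - 5 and v(x) = 4x - 1
u'(x) = 3
v'(x) = 4
Product rule: h'(x) = u'(x)*v(x) + u(x)*v'(x)
= 3 * (4x - 1) + (3x - 5) * 4
At x = 1:
u(1) = 3 * 1 - 5 = -2
v(1) = 4 * 1 - 1 = 3
h'(1) = 3 * 3 + (-2) * 4
= 9 - 8
= 1

1


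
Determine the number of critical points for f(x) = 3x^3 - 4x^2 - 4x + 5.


Find where f'(x) = 0:
f(x) = 3x^3 - 4x^2 - 4x + 5
f'(x) = 9x^2 - 8x - 4
This is a quadratic in x. Use the discriminant to count real roots.
Discriminant = (-8)^2 - 4 * 9 * (-4)
= 64 - (-144)
= 208
Since discriminant > 0, f'(x) = 0 has 2 real solutions.
Number of critical points: 2

2


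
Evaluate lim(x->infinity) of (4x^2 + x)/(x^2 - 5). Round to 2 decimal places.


For limits at infinity with equal-degree polynomials,
we compare leading coefficients.
Numerator leading term: 4x^2
Denominator leading term: x^2
Divide both by x^2:
lim = (4 + 1/x) / (1 - 5/x^2)
As x -> infinity, the 1/x and 1/x^2 terms vanish:
= 4/1 = 4 = 4.00

4.00


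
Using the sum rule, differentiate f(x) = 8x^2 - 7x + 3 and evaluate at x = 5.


Differentiate term by term using power and sum rules:
f(x) = 8x^2 - 7x + 3
f'(x) = 16x - 7
Substitute x = 5:
f'(5) = 16 * 5 - 7
= 80 - 7
= 73

73


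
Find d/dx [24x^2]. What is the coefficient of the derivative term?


We apply the power rule: d/dx [ax^n] = a*n * x^(n-1)
d/dx [24x^2]
= 24 * 2 * x^(2-1)
= 48x
The coefficient is 48

48


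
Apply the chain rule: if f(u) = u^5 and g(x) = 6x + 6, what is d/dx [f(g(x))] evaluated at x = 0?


Using the chain rule: (f(g(x)))' = f'(g(x)) * g'(x)
First, find g(0):
g(0) = 6 * 0 + 6 = 6
Next, f'(u) = 5u^4
And g'(x) = 6
So f'(g(0)) * g'(0)
= 5 * 6^4 * 6
= 5 * 1296 * 6
= 38880

38880


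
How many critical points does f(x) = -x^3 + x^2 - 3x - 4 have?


Find where f'(x) = 0:
f(x) = -x^3 + x^2 - 3x - 4
f'(x) = -3x^2 + 2x - 3
This is a quadratic in x. Use the discriminant to count real roots.
Discriminant = (2)^2 - 4 * (-3) * (-3)
= 4 - 36
= -32
Since discriminant < 0, f'(x) = 0 has no real solutions.
Number of critical points: 0

0


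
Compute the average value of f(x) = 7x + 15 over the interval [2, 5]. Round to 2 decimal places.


Average value = 1/(b-a) * integral from a to b of f(x) dx
First compute the integral of 7x + 15:
F(x) = (7/2)x^2 + 15x
F(5) = 7/2 * 25 + 15 * 5 = 325/2
F(2) = 7/2 * 4 + 15 * 2 = 44
Integral = 325/2 - 44 = 237/2
Average = (237/2) / (5 - 2) = (237/2) / 3
= 79/2 = 39.50

39.50


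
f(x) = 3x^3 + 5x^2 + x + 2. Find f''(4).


First derivative:
f'(x) = 9x^2 + 10x + 1
Second derivative:
f''(x) = 18x + 10
Substitute x = 4:
f''(4) = 18 * 4 + 10
= 72 + 10
= 82

82


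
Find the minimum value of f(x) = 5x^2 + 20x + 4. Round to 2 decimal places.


For a quadratic f(x) = ax^2 + bx + c with a > 0, the minimum is at the vertex.
Vertex x-coordinate: x = -b/(2a)
x = -(20) / (2 * 5)
x = -20/10 = -2
Substitute back to find the minimum value:
f(-2) = 5 * (-2)^2 + 20 * (-2) + 4
= 20 - 40 + 4
= -16 = -16.00

-16.00


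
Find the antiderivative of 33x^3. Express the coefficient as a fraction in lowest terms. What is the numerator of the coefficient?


Apply the power rule for integration:
integral of ax^n dx = a/(n+1) * x^(n+1) + C
integral of 33x^3 dx
= 33/4 * x^4 + C
The coefficient in lowest terms is 33/4, and its numerator is 33

33


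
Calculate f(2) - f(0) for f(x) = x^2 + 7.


Net change = f(b) - f(a)
f(x) = x^2 + 7
Compute f(2):
f(2) = 1 * 2^2 + 0 * 2 + 7
= 4 + 0 + 7
= 11
Compute f(0):
f(0) = 1 * 0^2 + 0 * 0 + 7
= 0 + 0 + 7
= 7
Net change = 11 - 7 = 4

4


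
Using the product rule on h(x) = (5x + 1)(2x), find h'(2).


Let u(x) = 5x + 1 and v(x) = 2x
u'(x) = 5
v'(x) = 2
Product rule: h'(x) = u'(x)*v(x) + u(x)*v'(x)
= 5 * (2x) + (5x + 1) * 2
At x = 2:
u(2) = 5 * 2 + 1 = 11
v(2) = 2 * 2 + 0 = 4
h'(2) = 5 * 4 + 11 * 2
= 20 + 22
= 42

42


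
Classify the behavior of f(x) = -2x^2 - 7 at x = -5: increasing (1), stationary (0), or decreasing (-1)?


Compute f'(x) to determine behavior:
f'(x) = -4x
f'(-5) = -4 * (-5) + 0
= 20 + 0
= 20
Since f'(-5) > 0, the function is increasing (1)

1


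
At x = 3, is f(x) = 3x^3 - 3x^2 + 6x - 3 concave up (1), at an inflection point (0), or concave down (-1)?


Concavity is determined by the sign of f''(x).
f(x) = 3x^3 - 3x^2 + 6x - 3
f'(x) = 9x^2 - 6x + 6
f''(x) = 18x - 6
f''(3) = 18 * 3 - 6
= 54 - 6
= 48
Since f''(3) > 0, the function is concave up (1)

1


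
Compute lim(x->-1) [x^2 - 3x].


Since polynomials are continuous, we use direct substitution.
lim(x->-1) of x^2 - 3x
= 1 * (-1)^2 - 3 * (-1) + 0
= 1 + 3 + 0
= 4

4


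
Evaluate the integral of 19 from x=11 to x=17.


The integral of a constant k over [a, b] equals k * (b - a).
integral from 11 to 17 of 19 dx
= 19 * (17 - 11)
= 19 * 6
= 114

114


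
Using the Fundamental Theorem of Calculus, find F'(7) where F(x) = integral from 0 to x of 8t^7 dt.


By the Fundamental Theorem of Calculus (Part 1):
If F(x) = integral from 0 to x of f(t) dt, then F'(x) = f(x)
Here f(t) = 8t^7
So F'(x) = 8x^7
Evaluate at x = 7:
F'(7) = 8 * 7^7
= 8 * 823543
= 6588344

6588344


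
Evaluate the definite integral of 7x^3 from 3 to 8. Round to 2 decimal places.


Find the antiderivative of 7x^3:
F(x) = 7/4 * x^4
Apply the Fundamental Theorem of Calculus:
F(8) - F(3)
= 7/4 * 8^4 - 7/4 * 3^4
= 7/4 * (4096 - 81)
= 7/4 * 4015
= 28105/4 = 7026.25

7026.25


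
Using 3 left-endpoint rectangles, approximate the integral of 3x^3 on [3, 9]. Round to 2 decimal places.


Left Riemann sum uses left endpoints of each subinterval.
Interval: [3, 9], n = 3
dx = (9 - 3) / 3 = 2
Left endpoints: [3, 5, 7]
f values: [81, 375, 1029]
Sum = dx * (sum of f values)
= 2 * 1485
= 2970 = 2970.00

2970.00


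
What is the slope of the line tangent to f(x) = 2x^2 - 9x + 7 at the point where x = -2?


The slope of the tangent line equals f'(x) at the point.
f(x) = 2x^2 - 9x + 7
f'(x) = 4x - 9
At x = -2:
f'(-2) = 4 * (-2) - 9
= -8 - 9
= -17

-17


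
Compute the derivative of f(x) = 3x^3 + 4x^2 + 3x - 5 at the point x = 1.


Differentiate f(x) = 3x^3 + 4x^2 + 3x - 5 term by term:
f'(x) = 9x^2 + 8x + 3
Substitute x = 1:
f'(1) = 9 * 1^2 + 8 * 1 + 3
= 9 + 8 + 3
= 20

20


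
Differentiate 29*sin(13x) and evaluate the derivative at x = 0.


Apply the chain rule to differentiate 29*sin(13x):
d/dx [29*sin(13x)]
= 29 * cos(13x) * d/dx(13x)
= 29 * 13 * cos(13x)
= 377 * cos(13x)
Evaluate at x = 0:
= 377 * cos(0)
= 377 * 1
= 377

377


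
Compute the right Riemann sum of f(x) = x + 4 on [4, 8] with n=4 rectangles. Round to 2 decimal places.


Right Riemann sum uses right endpoints of each subinterval.
Interval: [4, 8], n = 4
dx = (8 - 4) / 4 = 1
Right endpoints: [5, 6, 7, 8]
f values: [9, 10, 11, 12]
Sum = dx * (sum of f values)
= 1 * 42
= 42 = 42.00

42.00


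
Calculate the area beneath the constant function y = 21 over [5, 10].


The area under a constant function y = 21 is a rectangle.
Width = 10 - 5 = 5
Height = 21
Area = width * height
= 5 * 21
= 105

105


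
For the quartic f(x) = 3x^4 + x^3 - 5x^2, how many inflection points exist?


Inflection points occur where f''(x) = 0 and concavity changes.
f(x) = 3x^4 + x^3 - 5x^2
f'(x) = 12x^3 + 3x^2 - 10x
f''(x) = 36x^2 + 6x - 10
This is a quadratic in x. Use the discriminant to count real roots.
Discriminant = (6)^2 - 4 * 36 * (-10)
= 36 - (-1440)
= 1476
Since discriminant > 0, f''(x) = 0 has 2 distinct real solutions.
A quadratic with two distinct real roots changes sign at each root, so concavity changes at both.
Number of inflection points: 2

2


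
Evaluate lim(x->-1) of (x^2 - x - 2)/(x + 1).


Direct substitution gives 0/0, so we factor the numerator.
Factor: (x^2 - x - 2) = (x + 1)(x - 2)
Cancel the common factor (x + 1):
(x^2 - x - 2)/(x + 1) = (x - 2)
Now substitute x = -1:
= (-1) - (2) = -3

-3


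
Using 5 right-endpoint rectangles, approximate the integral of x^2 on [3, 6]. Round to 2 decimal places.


Right Riemann sum uses right endpoints of each subinterval.
Interval: [3, 6], n = 5
dx = (6 - 3) / 5 = 3/5
Right endpoints: [18/5, 21/5, 24/5, 27/5, 6]
f values: [324/25, 441/25, 576/25, 729/25, 36]
Sum = dx * (sum of f values)
= 3/5 * 594/5
= 1782/25 = 71.28

71.28


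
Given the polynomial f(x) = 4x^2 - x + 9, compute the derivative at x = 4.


Differentiate term by term using power and sum rules:
f(x) = 4x^2 - x + 9
f'(x) = 8x - 1
Substitute x = 4:
f'(4) = 8 * 4 - 1
= 32 - 1
= 31

31


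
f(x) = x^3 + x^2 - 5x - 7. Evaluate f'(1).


Differentiate f(x) = x^3 + x^2 - 5x - 7 term by term:
f'(x) = 3x^2 + 2x - 5
Substitute x = 1:
f'(1) = 3 * 1^2 + 2 * 1 - 5
= 3 + 2 - 5
= 0

0


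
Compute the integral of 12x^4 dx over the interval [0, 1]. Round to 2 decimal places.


Find the antiderivative of 12x^4:
F(x) = 12/5 * x^5
Apply the Fundamental Theorem of Calculus:
F(1) - F(0)
= 12/5 * 1^5 - 12/5 * 0^5
= 12/5 * (1 - 0)
= 12/5 * 1
= 12/5 = 2.40

2.40


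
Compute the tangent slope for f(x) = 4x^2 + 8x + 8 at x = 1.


The slope of the tangent line equals f'(x) at the point.
f(x) = 4x^2 + 8x + 8
f'(x) = 8x + 8
At x = 1:
f'(1) = 8 * 1 + 8
= 8 + 8
= 16

16


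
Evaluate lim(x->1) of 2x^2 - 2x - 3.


Since polynomials are continuous, we use direct substitution.
lim(x->1) of 2x^2 - 2x - 3
= 2 * 1^2 - 2 * 1 - 3
= 2 - 2 - 3
= -3

-3


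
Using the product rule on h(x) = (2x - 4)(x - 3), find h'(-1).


Let u(x) = 2x - 4 and v(x) = x - 3
u'(x) = 2
v'(x) = 1
Product rule: h'(x) = u'(x)*v(x) + u(x)*v'(x)
= 2 * (x - 3) + (2x - 4) * 1
At x = -1:
u(-1) = 2 * (-1) - 4 = -6
v(-1) = 1 * (-1) - 3 = -4
h'(-1) = 2 * (-4) + (-6) * 1
= -8 - 6
= -14

-14


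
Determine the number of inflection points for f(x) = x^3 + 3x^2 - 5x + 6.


Inflection points occur where f''(x) = 0 and concavity changes.
f(x) = x^3 + 3x^2 - 5x + 6
f'(x) = 3x^2 + 6x - 5
f''(x) = 6x + 6
Set f''(x) = 0:
6x + 6 = 0
x = -6 / 6 = -1
Since f''(x) is linear (degree 1), it changes sign at this point.
Therefore there is exactly 1 inflection point.

1


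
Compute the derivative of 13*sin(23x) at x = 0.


Apply the chain rule to differentiate 13*sin(23x):
d/dx [13*sin(23x)]
= 13 * cos(23x) * d/dx(23x)
= 13 * 23 * cos(23x)
= 299 * cos(23x)
Evaluate at x = 0:
= 299 * cos(0)
= 299 * 1
= 299

299


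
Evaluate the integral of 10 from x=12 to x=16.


The integral of a constant k over [a, b] equals k * (b - a).
integral from 12 to 16 of 10 dx
= 10 * (16 - 12)
= 10 * 4
= 40

40


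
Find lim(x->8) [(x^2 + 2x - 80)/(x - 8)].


Direct substitution gives 0/0, so we factor the numerator.
Factor: (x^2 + 2x - 80) = (x - 8)(x + 10)
Cancel the common factor (x - 8):
(x^2 + 2x - 80)/(x - 8) = (x + 10)
Now substitute x = 8:
= (8) - (-10) = 18

18


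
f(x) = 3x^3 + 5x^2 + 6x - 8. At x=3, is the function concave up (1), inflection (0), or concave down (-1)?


Concavity is determined by the sign of f''(x).
f(x) = 3x^3 + 5x^2 + 6x - 8
f'(x) = 9x^2 + 10x + 6
f''(x) = 18x + 10
f''(3) = 18 * 3 + 10
= 54 + 10
= 64
Since f''(3) > 0, the function is concave up (1)

1


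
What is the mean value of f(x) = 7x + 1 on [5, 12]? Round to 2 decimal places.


Average value = 1/(b-a) * integral from a to b of f(x) dx
First compute the integral of 7x + 1:
F(x) = (7/2)x^2 + x
F(12) = 7/2 * 144 + 1 * 12 = 516
F(5) = 7/2 * 25 + 1 * 5 = 185/2
Integral = 516 - 185/2 = 847/2
Average = (847/2) / (12 - 5) = (847/2) / 7
= 121/2 = 60.50

60.50


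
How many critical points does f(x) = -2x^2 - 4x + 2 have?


Find where f'(x) = 0:
f'(x) = -4x - 4
Set f'(x) = 0:
-4x - 4 = 0
x = 4 / (-4) = -1
This is a linear equation in x, so there is exactly one solution.
Number of critical points: 1

1


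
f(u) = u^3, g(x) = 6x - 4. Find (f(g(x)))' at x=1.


Using the chain rule: (f(g(x)))' = f'(g(x)) * g'(x)
First, find g(1):
g(1) = 6 * 1 - 4 = 2
Next, f'(u) = 3u^2
And g'(x) = 6
So f'(g(1)) * g'(1)
= 3 * 2^2 * 6
= 3 * 4 * 6
= 72

72


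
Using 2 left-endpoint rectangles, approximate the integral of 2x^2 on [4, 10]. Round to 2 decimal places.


Left Riemann sum uses left endpoints of each subinterval.
Interval: [4, 10], n = 2
dx = (10 - 4) / 2 = 3
Left endpoints: [4, 7]
f values: [32, 98]
Sum = dx * (sum of f values)
= 3 * 130
= 390 = 390.00

390.00


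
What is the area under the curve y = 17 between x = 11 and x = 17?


The area under a constant function y = 17 is a rectangle.
Width = 17 - 11 = 6
Height = 17
Area = width * height
= 6 * 17
= 102

102


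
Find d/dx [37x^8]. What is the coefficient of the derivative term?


We apply the power rule: d/dx [ax^n] = a*n * x^(n-1)
d/dx [37x^8]
= 37 * 8 * x^(8-1)
= 296x^7
The coefficient is 296

296


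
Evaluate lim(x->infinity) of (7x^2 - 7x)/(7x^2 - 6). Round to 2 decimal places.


For limits at infinity with equal-degree polynomials,
we compare leading coefficients.
Numerator leading term: 7x^2
Denominator leading term: 7x^2
Divide both by x^2:
lim = (7 - 7/x) / (7 - 6/x^2)
As x -> infinity, the 1/x and 1/x^2 terms vanish:
= 7/7 = 1 = 1.00

1.00


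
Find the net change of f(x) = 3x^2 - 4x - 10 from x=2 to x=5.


Net change = f(b) - f(a)
f(x) = 3x^2 - 4x - 10
Compute f(5):
f(5) = 3 * 5^2 - 4 * 5 - 10
= 75 - 20 - 10
= 45
Compute f(2):
f(2) = 3 * 2^2 - 4 * 2 - 10
= 12 - 8 - 10
= -6
Net change = 45 - (-6) = 51

51


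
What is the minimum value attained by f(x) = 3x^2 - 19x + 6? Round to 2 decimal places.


For a quadratic f(x) = ax^2 + bx + c with a > 0, the minimum is at the vertex.
Vertex x-coordinate: x = -b/(2a)
x = -(-19) / (2 * 3)
x = 19/6
Substitute back to find the minimum value:
f(19/6) = 3 * (19/6)^2 - 19 * (19/6) + 6
= 361/12 - 361/6 + 6
= -289/12 ≈ -24.08

-24.08


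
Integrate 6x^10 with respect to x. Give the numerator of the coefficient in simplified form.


Apply the power rule for integration:
integral of ax^n dx = a/(n+1) * x^(n+1) + C
integral of 6x^10 dx
= 6/11 * x^11 + C
The coefficient in lowest terms is 6/11, and its numerator is 6

6


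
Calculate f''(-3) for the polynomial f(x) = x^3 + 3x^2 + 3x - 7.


First derivative:
f'(x) = 3x^2 + 6x + 3
Second derivative:
f''(x) = 6x + 6
Substitute x = -3:
f''(-3) = 6 * (-3) + 6
= -18 + 6
= -12

-12


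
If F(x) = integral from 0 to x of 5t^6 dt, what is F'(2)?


By the Fundamental Theorem of Calculus (Part 1):
If F(x) = integral from 0 to x of f(t) dt, then F'(x) = f(x)
Here f(t) = 5t^6
So F'(x) = 5x^6
Evaluate at x = 2:
F'(2) = 5 * 2^6
= 5 * 64
= 320

320


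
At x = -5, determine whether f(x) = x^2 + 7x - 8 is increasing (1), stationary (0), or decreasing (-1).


Compute f'(x) to determine behavior:
f'(x) = 2x + 7
f'(-5) = 2 * (-5) + 7
= -10 + 7
= -3
Since f'(-5) < 0, the function is decreasing (-1)

-1


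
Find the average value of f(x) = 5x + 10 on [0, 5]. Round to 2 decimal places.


Average value = 1/(b-a) * integral from a to b of f(x) dx
First compute the integral of 5x + 10:
F(x) = (5/2)x^2 + 10x
F(5) = 5/2 * 25 + 10 * 5 = 225/2
F(0) = 5/2 * 0 + 10 * 0 = 0
Integral = 225/2 - 0 = 225/2
Average = (225/2) / (5 - 0) = (225/2) / 5
= 45/2 = 22.50

22.50


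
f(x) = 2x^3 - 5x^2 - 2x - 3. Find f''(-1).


First derivative:
f'(x) = 6x^2 - 10x - 2
Second derivative:
f''(x) = 12x - 10
Substitute x = -1:
f''(-1) = 12 * (-1) - 10
= -12 - 10
= -22

-22


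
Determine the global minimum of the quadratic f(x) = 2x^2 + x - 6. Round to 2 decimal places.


For a quadratic f(x) = ax^2 + bx + c with a > 0, the minimum is at the vertex.
Vertex x-coordinate: x = -b/(2a)
x = -(1) / (2 * 2)
x = -1/4
Substitute back to find the minimum value:
f(-1/4) = 2 * (-1/4)^2 + 1 * (-1/4) - 6
= 1/8 - 1/4 - 6
= -49/8 ≈ -6.13

-6.13


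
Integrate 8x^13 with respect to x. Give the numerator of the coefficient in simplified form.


Apply the power rule for integration:
integral of ax^n dx = a/(n+1) * x^(n+1) + C
integral of 8x^13 dx
= 8/14 * x^14 + C
= 4/7 * x^14 + C
The coefficient in lowest terms is 4/7, and its numerator is 4

4


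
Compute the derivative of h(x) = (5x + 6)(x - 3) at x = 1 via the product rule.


Let u(x) = 5x + 6 and v(x) = x - 3
u'(x) = 5
v'(x) = 1
Product rule: h'(x) = u'(x)*v(x) + u(x)*v'(x)
= 5 * (x - 3) + (5x + 6) * 1
At x = 1:
u(1) = 5 * 1 + 6 = 11
v(1) = 1 * 1 - 3 = -2
h'(1) = 5 * (-2) + 11 * 1
= -10 + 11
= 1

1


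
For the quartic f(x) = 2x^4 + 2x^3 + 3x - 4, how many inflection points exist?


Inflection points occur where f''(x) = 0 and concavity changes.
f(x) = 2x^4 + 2x^3 + 3x - 4
f'(x) = 8x^3 + 6x^2 + 3
f''(x) = 24x^2 + 12x
This is a quadratic in x. Use the discriminant to count real roots.
Discriminant = (12)^2 - 4 * 24 * 0
= 144 - 0
= 144
Since discriminant > 0, f''(x) = 0 has 2 distinct real solutions.
A quadratic with two distinct real roots changes sign at each root, so concavity changes at both.
Number of inflection points: 2

2


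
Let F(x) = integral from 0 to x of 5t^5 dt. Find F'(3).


By the Fundamental Theorem of Calculus (Part 1):
If F(x) = integral from 0 to x of f(t) dt, then F'(x) = f(x)
Here f(t) = 5t^5
So F'(x) = 5x^5
Evaluate at x = 3:
F'(3) = 5 * 3^5
= 5 * 243
= 1215

1215


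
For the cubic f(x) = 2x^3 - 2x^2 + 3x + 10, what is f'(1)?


Differentiate f(x) = 2x^3 - 2x^2 + 3x + 10 term by term:
f'(x) = 6x^2 - 4x + 3
Substitute x = 1:
f'(1) = 6 * 1^2 - 4 * 1 + 3
= 6 - 4 + 3
= 5

5


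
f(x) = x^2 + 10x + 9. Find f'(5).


Differentiate term by term using power and sum rules:
f(x) = x^2 + 10x + 9
f'(x) = 2x + 10
Substitute x = 5:
f'(5) = 2 * 5 + 10
= 10 + 10
= 20

20


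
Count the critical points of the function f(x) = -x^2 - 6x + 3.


Find where f'(x) = 0:
f'(x) = -2x - 6
Set f'(x) = 0:
-2x - 6 = 0
x = 6 / (-2) = -3
This is a linear equation in x, so there is exactly one solution.
Number of critical points: 1

1


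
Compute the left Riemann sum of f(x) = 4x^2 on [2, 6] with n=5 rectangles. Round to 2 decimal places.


Left Riemann sum uses left endpoints of each subinterval.
Interval: [2, 6], n = 5
dx = (6 - 2) / 5 = 4/5
Left endpoints: [2, 14/5, 18/5, 22/5, 26/5]
f values: [16, 784/25, 1296/25, 1936/25, 2704/25]
Sum = dx * (sum of f values)
= 4/5 * 1424/5
= 5696/25 = 227.84

227.84


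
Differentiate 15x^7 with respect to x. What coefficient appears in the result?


We apply the power rule: d/dx [ax^n] = a*n * x^(n-1)
d/dx [15x^7]
= 15 * 7 * x^(7-1)
= 105x^6
The coefficient is 105

105


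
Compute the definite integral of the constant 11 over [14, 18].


The integral of a constant k over [a, b] equals k * (b - a).
integral from 14 to 18 of 11 dx
= 11 * (18 - 14)
= 11 * 4
= 44

44


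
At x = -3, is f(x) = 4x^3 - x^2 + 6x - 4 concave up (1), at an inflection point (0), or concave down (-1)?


Concavity is determined by the sign of f''(x).
f(x) = 4x^3 - x^2 + 6x - 4
f'(x) = 12x^2 - 2x + 6
f''(x) = 24x - 2
f''(-3) = 24 * (-3) - 2
= -72 - 2
= -74
Since f''(-3) < 0, the function is concave down (-1)

-1


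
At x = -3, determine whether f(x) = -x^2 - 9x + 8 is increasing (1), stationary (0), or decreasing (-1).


Compute f'(x) to determine behavior:
f'(x) = -2x - 9
f'(-3) = -2 * (-3) - 9
= 6 - 9
= -3
Since f'(-3) < 0, the function is decreasing (-1)

-1


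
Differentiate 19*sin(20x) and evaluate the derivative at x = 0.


Apply the chain rule to differentiate 19*sin(20x):
d/dx [19*sin(20x)]
= 19 * cos(20x) * d/dx(20x)
= 19 * 20 * cos(20x)
= 380 * cos(20x)
Evaluate at x = 0:
= 380 * cos(0)
= 380 * 1
= 380

380


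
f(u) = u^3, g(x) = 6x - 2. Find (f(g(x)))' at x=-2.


Using the chain rule: (f(g(x)))' = f'(g(x)) * g'(x)
First, find g(-2):
g(-2) = 6 * (-2) - 2 = -14
Next, f'(u) = 3u^2
And g'(x) = 6
So f'(g(-2)) * g'(-2)
= 3 * (-14)^2 * 6
= 3 * 196 * 6
= 3528

3528


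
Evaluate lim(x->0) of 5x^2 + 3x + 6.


Since polynomials are continuous, we use direct substitution.
lim(x->0) of 5x^2 + 3x + 6
= 5 * 0^2 + 3 * 0 + 6
= 0 + 0 + 6
= 6

6


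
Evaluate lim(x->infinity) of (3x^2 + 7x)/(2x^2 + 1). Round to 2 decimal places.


For limits at infinity with equal-degree polynomials,
we compare leading coefficients.
Numerator leading term: 3x^2
Denominator leading term: 2x^2
Divide both by x^2:
lim = (3 + 7/x) / (2 + 1/x^2)
As x -> infinity, the 1/x and 1/x^2 terms vanish:
= 3/2 = 1.50

1.50


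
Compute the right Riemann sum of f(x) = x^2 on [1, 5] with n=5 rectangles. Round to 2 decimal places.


Right Riemann sum uses right endpoints of each subinterval.
Interval: [1, 5], n = 5
dx = (5 - 1) / 5 = 4/5
Right endpoints: [9/5, 13/5, 17/5, 21/5, 5]
f values: [81/25, 169/25, 289/25, 441/25, 25]
Sum = dx * (sum of f values)
= 4/5 * 321/5
= 1284/25 = 51.36

51.36


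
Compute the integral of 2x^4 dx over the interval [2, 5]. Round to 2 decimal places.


Find the antiderivative of 2x^4:
F(x) = 2/5 * x^5
Apply the Fundamental Theorem of Calculus:
F(5) - F(2)
= 2/5 * 5^5 - 2/5 * 2^5
= 2/5 * (3125 - 32)
= 2/5 * 3093
= 6186/5 = 1237.20

1237.20


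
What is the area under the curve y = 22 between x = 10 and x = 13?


The area under a constant function y = 22 is a rectangle.
Width = 13 - 10 = 3
Height = 22
Area = width * height
= 3 * 22
= 66

66


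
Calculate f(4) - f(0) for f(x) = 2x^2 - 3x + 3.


Net change = f(b) - f(a)
f(x) = 2x^2 - 3x + 3
Compute f(4):
f(4) = 2 * 4^2 - 3 * 4 + 3
= 32 - 12 + 3
= 23
Compute f(0):
f(0) = 2 * 0^2 - 3 * 0 + 3
= 0 + 0 + 3
= 3
Net change = 23 - 3 = 20

20


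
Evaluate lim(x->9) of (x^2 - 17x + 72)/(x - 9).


Direct substitution gives 0/0, so we factor the numerator.
Factor: (x^2 - 17x + 72) = (x - 9)(x - 8)
Cancel the common factor (x - 9):
(x^2 - 17x + 72)/(x - 9) = (x - 8)
Now substitute x = 9:
= (9) - (8) = 1

1


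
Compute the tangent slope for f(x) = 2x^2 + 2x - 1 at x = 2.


The slope of the tangent line equals f'(x) at the point.
f(x) = 2x^2 + 2x - 1
f'(x) = 4x + 2
At x = 2:
f'(2) = 4 * 2 + 2
= 8 + 2
= 10

10


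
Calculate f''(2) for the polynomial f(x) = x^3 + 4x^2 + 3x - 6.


First derivative:
f'(x) = 3x^2 + 8x + 3
Second derivative:
f''(x) = 6x + 8
Substitute x = 2:
f''(2) = 6 * 2 + 8
= 12 + 8
= 20

20


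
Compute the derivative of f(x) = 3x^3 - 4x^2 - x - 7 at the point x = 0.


Differentiate f(x) = 3x^3 - 4x^2 - x - 7 term by term:
f'(x) = 9x^2 - 8x - 1
Substitute x = 0:
f'(0) = 9 * 0^2 - 8 * 0 - 1
= 0 + 0 - 1
= -1

-1


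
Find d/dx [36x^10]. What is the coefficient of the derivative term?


We apply the power rule: d/dx [ax^n] = a*n * x^(n-1)
d/dx [36x^10]
= 36 * 10 * x^(10-1)
= 360x^9
The coefficient is 360

360


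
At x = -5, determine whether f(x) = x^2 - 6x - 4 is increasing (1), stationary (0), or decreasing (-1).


Compute f'(x) to determine behavior:
f'(x) = 2x - 6
f'(-5) = 2 * (-5) - 6
= -10 - 6
= -16
Since f'(-5) < 0, the function is decreasing (-1)

-1


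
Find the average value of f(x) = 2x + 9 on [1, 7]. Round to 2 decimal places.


Average value = 1/(b-a) * integral from a to b of f(x) dx
First compute the integral of 2x + 9:
F(x) = x^2 + 9x
F(7) = 1 * 49 + 9 * 7 = 112
F(1) = 1 * 1 + 9 * 1 = 10
Integral = 112 - 10 = 102
Average = 102 / (7 - 1) = 102 / 6
= 17 = 17.00

17.00


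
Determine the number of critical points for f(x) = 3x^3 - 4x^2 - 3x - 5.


Find where f'(x) = 0:
f(x) = 3x^3 - 4x^2 - 3x - 5
f'(x) = 9x^2 - 8x - 3
This is a quadratic in x. Use the discriminant to count real roots.
Discriminant = (-8)^2 - 4 * 9 * (-3)
= 64 - (-108)
= 172
Since discriminant > 0, f'(x) = 0 has 2 real solutions.
Number of critical points: 2

2


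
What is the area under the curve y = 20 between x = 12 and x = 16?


The area under a constant function y = 20 is a rectangle.
Width = 16 - 12 = 4
Height = 20
Area = width * height
= 4 * 20
= 80

80


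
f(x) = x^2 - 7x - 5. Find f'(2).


Differentiate term by term using power and sum rules:
f(x) = x^2 - 7x - 5
f'(x) = 2x - 7
Substitute x = 2:
f'(2) = 2 * 2 - 7
= 4 - 7
= -3

-3


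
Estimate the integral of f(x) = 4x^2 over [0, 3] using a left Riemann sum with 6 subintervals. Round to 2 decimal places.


Left Riemann sum uses left endpoints of each subinterval.
Interval: [0, 3], n = 6
dx = (3 - 0) / 6 = 1/2
Left endpoints: [0, 1/2, 1, 3/2, 2, 5/2]
f values: [0, 1, 4, 9, 16, 25]
Sum = dx * (sum of f values)
= 1/2 * 55
= 55/2 = 27.50

27.50


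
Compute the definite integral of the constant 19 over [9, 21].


The integral of a constant k over [a, b] equals k * (b - a).
integral from 9 to 21 of 19 dx
= 19 * (21 - 9)
= 19 * 12
= 228

228


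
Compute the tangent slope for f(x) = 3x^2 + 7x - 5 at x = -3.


The slope of the tangent line equals f'(x) at the point.
f(x) = 3x^2 + 7x - 5
f'(x) = 6x + 7
At x = -3:
f'(-3) = 6 * (-3) + 7
= -18 + 7
= -11

-11


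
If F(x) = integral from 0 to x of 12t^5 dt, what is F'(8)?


By the Fundamental Theorem of Calculus (Part 1):
If F(x) = integral from 0 to x of f(t) dt, then F'(x) = f(x)
Here f(t) = 12t^5
So F'(x) = 12x^5
Evaluate at x = 8:
F'(8) = 12 * 8^5
= 12 * 32768
= 393216

393216


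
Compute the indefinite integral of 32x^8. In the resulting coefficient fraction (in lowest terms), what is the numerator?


Apply the power rule for integration:
integral of ax^n dx = a/(n+1) * x^(n+1) + C
integral of 32x^8 dx
= 32/9 * x^9 + C
The coefficient in lowest terms is 32/9, and its numerator is 32

32


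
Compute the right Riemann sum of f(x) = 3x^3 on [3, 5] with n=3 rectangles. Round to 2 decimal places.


Right Riemann sum uses right endpoints of each subinterval.
Interval: [3, 5], n = 3
dx = (5 - 3) / 3 = 2/3
Right endpoints: [11/3, 13/3, 5]
f values: [1331/9, 2197/9, 375]
Sum = dx * (sum of f values)
= 2/3 * 767
= 1534/3 ≈ 511.33

511.33


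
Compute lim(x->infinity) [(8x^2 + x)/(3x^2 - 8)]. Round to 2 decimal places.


For limits at infinity with equal-degree polynomials,
we compare leading coefficients.
Numerator leading term: 8x^2
Denominator leading term: 3x^2
Divide both by x^2:
lim = (8 + 1/x) / (3 - 8/x^2)
As x -> infinity, the 1/x and 1/x^2 terms vanish:
= 8/3 ≈ 2.67

2.67


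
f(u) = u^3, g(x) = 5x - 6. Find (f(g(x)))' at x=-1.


Using the chain rule: (f(g(x)))' = f'(g(x)) * g'(x)
First, find g(-1):
g(-1) = 5 * (-1) - 6 = -11
Next, f'(u) = 3u^2
And g'(x) = 5
So f'(g(-1)) * g'(-1)
= 3 * (-11)^2 * 5
= 3 * 121 * 5
= 1815

1815


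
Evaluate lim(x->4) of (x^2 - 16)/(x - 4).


Direct substitution gives 0/0, so we factor the numerator.
Factor: (x^2 - 16) = (x - 4)(x + 4)
Cancel the common factor (x - 4):
(x^2 - 16)/(x - 4) = (x + 4)
Now substitute x = 4:
= (4 + 4) = 8

8


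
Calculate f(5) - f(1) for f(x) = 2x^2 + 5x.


Net change = f(b) - f(a)
f(x) = 2x^2 + 5x
Compute f(5):
f(5) = 2 * 5^2 + 5 * 5 + 0
= 50 + 25 + 0
= 75
Compute f(1):
f(1) = 2 * 1^2 + 5 * 1 + 0
= 2 + 5 + 0
= 7
Net change = 75 - 7 = 68

68


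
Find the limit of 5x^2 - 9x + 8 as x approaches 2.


Since polynomials are continuous, we use direct substitution.
lim(x->2) of 5x^2 - 9x + 8
= 5 * 2^2 - 9 * 2 + 8
= 20 - 18 + 8
= 10

10


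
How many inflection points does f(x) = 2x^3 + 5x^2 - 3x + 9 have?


Inflection points occur where f''(x) = 0 and concavity changes.
f(x) = 2x^3 + 5x^2 - 3x + 9
f'(x) = 6x^2 + 10x - 3
f''(x) = 12x + 10
Set f''(x) = 0:
12x + 10 = 0
x = -10 / 12 = -5/6
Since f''(x) is linear (degree 1), it changes sign at this point.
Therefore there is exactly 1 inflection point.

1


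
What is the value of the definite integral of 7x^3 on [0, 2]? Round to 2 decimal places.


Find the antiderivative of 7x^3:
F(x) = 7/4 * x^4
Apply the Fundamental Theorem of Calculus:
F(2) - F(0)
= 7/4 * 2^4 - 7/4 * 0^4
= 7/4 * (16 - 0)
= 7/4 * 16
= 28 = 28.00

28.00


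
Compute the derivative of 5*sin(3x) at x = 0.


Apply the chain rule to differentiate 5*sin(3x):
d/dx [5*sin(3x)]
= 5 * cos(3x) * d/dx(3x)
= 5 * 3 * cos(3x)
= 15 * cos(3x)
Evaluate at x = 0:
= 15 * cos(0)
= 15 * 1
= 15

15


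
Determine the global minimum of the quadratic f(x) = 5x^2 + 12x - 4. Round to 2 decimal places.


For a quadratic f(x) = ax^2 + bx + c with a > 0, the minimum is at the vertex.
Vertex x-coordinate: x = -b/(2a)
x = -(12) / (2 * 5)
x = -12/10 = -6/5
Substitute back to find the minimum value:
f(-6/5) = 5 * (-6/5)^2 + 12 * (-6/5) - 4
= 36/5 - 72/5 - 4
= -56/5 = -11.20

-11.20


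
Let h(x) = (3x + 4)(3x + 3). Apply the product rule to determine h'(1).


Let u(x) = 3x + 4 and v(x) = 3x + 3
u'(x) = 3
v'(x) = 3
Product rule: h'(x) = u'(x)*v(x) + u(x)*v'(x)
= 3 * (3x + 3) + (3x + 4) * 3
At x = 1:
u(1) = 3 * 1 + 4 = 7
v(1) = 3 * 1 + 3 = 6
h'(1) = 3 * 6 + 7 * 3
= 18 + 21
= 39

39


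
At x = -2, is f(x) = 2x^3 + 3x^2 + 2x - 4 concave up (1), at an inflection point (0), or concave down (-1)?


Concavity is determined by the sign of f''(x).
f(x) = 2x^3 + 3x^2 + 2x - 4
f'(x) = 6x^2 + 6x + 2
f''(x) = 12x + 6
f''(-2) = 12 * (-2) + 6
= -24 + 6
= -18
Since f''(-2) < 0, the function is concave down (-1)

-1


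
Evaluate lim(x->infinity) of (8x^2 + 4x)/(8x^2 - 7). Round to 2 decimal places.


For limits at infinity with equal-degree polynomials,
we compare leading coefficients.
Numerator leading term: 8x^2
Denominator leading term: 8x^2
Divide both by x^2:
lim = (8 + 4/x) / (8 - 7/x^2)
As x -> infinity, the 1/x and 1/x^2 terms vanish:
= 8/8 = 1 = 1.00

1.00


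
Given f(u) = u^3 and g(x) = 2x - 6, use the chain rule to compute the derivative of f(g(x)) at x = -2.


Using the chain rule: (f(g(x)))' = f'(g(x)) * g'(x)
First, find g(-2):
g(-2) = 2 * (-2) - 6 = -10
Next, f'(u) = 3u^2
And g'(x) = 2
So f'(g(-2)) * g'(-2)
= 3 * (-10)^2 * 2
= 3 * 100 * 2
= 600

600


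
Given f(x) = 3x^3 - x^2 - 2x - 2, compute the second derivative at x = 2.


First derivative:
f'(x) = 9x^2 - 2x - 2
Second derivative:
f''(x) = 18x - 2
Substitute x = 2:
f''(2) = 18 * 2 - 2
= 36 - 2
= 34

34


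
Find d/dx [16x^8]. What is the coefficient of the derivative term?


We apply the power rule: d/dx [ax^n] = a*n * x^(n-1)
d/dx [16x^8]
= 16 * 8 * x^(8-1)
= 128x^7
The coefficient is 128

128


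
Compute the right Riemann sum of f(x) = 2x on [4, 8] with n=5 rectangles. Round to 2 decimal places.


Right Riemann sum uses right endpoints of each subinterval.
Interval: [4, 8], n = 5
dx = (8 - 4) / 5 = 4/5
Right endpoints: [24/5, 28/5, 32/5, 36/5, 8]
f values: [48/5, 56/5, 64/5, 72/5, 16]
Sum = dx * (sum of f values)
= 4/5 * 64
= 256/5 = 51.20

51.20


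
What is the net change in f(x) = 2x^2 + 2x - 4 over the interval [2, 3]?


Net change = f(b) - f(a)
f(x) = 2x^2 + 2x - 4
Compute f(3):
f(3) = 2 * 3^2 + 2 * 3 - 4
= 18 + 6 - 4
= 20
Compute f(2):
f(2) = 2 * 2^2 + 2 * 2 - 4
= 8 + 4 - 4
= 8
Net change = 20 - 8 = 12

12


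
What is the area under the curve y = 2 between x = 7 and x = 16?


The area under a constant function y = 2 is a rectangle.
Width = 16 - 7 = 9
Height = 2
Area = width * height
= 9 * 2
= 18

18


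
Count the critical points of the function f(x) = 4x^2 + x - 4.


Find where f'(x) = 0:
f'(x) = 8x + 1
Set f'(x) = 0:
8x + 1 = 0
x = -1 / 8 = -1/8
This is a linear equation in x, so there is exactly one solution.
Number of critical points: 1

1


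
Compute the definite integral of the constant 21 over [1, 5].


The integral of a constant k over [a, b] equals k * (b - a).
integral from 1 to 5 of 21 dx
= 21 * (5 - 1)
= 21 * 4
= 84

84


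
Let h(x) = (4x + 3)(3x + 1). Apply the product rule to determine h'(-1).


Let u(x) = 4x + 3 and v(x) = 3x + 1
u'(x) = 4
v'(x) = 3
Product rule: h'(x) = u'(x)*v(x) + u(x)*v'(x)
= 4 * (3x + 1) + (4x + 3) * 3
At x = -1:
u(-1) = 4 * (-1) + 3 = -1
v(-1) = 3 * (-1) + 1 = -2
h'(-1) = 4 * (-2) + (-1) * 3
= -8 - 3
= -11

-11


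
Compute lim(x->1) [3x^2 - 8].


Since polynomials are continuous, we use direct substitution.
lim(x->1) of 3x^2 - 8
= 3 * 1^2 + 0 * 1 - 8
= 3 + 0 - 8
= -5

-5


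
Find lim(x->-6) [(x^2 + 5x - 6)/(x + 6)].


Direct substitution gives 0/0, so we factor the numerator.
Factor: (x^2 + 5x - 6) = (x + 6)(x - 1)
Cancel the common factor (x + 6):
(x^2 + 5x - 6)/(x + 6) = (x - 1)
Now substitute x = -6:
= (-6) - (1) = -7

-7


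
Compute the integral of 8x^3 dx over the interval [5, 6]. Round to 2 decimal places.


Find the antiderivative of 8x^3:
F(x) = 8/4 * x^4
Apply the Fundamental Theorem of Calculus:
F(6) - F(5)
= 8/4 * 6^4 - 8/4 * 5^4
= 8/4 * (1296 - 625)
= 8/4 * 671
= 1342 = 1342.00

1342.00


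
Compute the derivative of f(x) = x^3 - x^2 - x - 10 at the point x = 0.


Differentiate f(x) = x^3 - x^2 - x - 10 term by term:
f'(x) = 3x^2 - 2x - 1
Substitute x = 0:
f'(0) = 3 * 0^2 - 2 * 0 - 1
= 0 + 0 - 1
= -1

-1


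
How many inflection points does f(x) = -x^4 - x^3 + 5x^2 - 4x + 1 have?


Inflection points occur where f''(x) = 0 and concavity changes.
f(x) = -x^4 - x^3 + 5x^2 - 4x + 1
f'(x) = -4x^3 - 3x^2 + 10x - 4
f''(x) = -12x^2 - 6x + 10
This is a quadratic in x. Use the discriminant to count real roots.
Discriminant = (-6)^2 - 4 * (-12) * 10
= 36 - (-480)
= 516
Since discriminant > 0, f''(x) = 0 has 2 distinct real solutions.
A quadratic with two distinct real roots changes sign at each root, so concavity changes at both.
Number of inflection points: 2

2


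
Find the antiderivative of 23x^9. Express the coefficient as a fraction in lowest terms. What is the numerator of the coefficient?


Apply the power rule for integration:
integral of ax^n dx = a/(n+1) * x^(n+1) + C
integral of 23x^9 dx
= 23/10 * x^10 + C
The coefficient in lowest terms is 23/10, and its numerator is 23

23


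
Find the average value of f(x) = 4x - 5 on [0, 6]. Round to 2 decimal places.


Average value = 1/(b-a) * integral from a to b of f(x) dx
First compute the integral of 4x - 5:
F(x) = 2x^2 - 5x
F(6) = 2 * 36 - 5 * 6 = 42
F(0) = 2 * 0 - 5 * 0 = 0
Integral = 42 - 0 = 42
Average = 42 / (6 - 0) = 42 / 6
= 7 = 7.00

7.00


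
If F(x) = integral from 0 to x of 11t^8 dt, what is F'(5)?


By the Fundamental Theorem of Calculus (Part 1):
If F(x) = integral from 0 to x of f(t) dt, then F'(x) = f(x)
Here f(t) = 11t^8
So F'(x) = 11x^8
Evaluate at x = 5:
F'(5) = 11 * 5^8
= 11 * 390625
= 4296875

4296875


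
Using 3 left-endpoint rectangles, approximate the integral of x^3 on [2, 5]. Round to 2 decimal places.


Left Riemann sum uses left endpoints of each subinterval.
Interval: [2, 5], n = 3
dx = (5 - 2) / 3 = 1
Left endpoints: [2, 3, 4]
f values: [8, 27, 64]
Sum = dx * (sum of f values)
= 1 * 99
= 99 = 99.00

99.00


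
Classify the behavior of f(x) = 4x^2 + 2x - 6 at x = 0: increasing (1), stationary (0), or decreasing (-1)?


Compute f'(x) to determine behavior:
f'(x) = 8x + 2
f'(0) = 8 * 0 + 2
= 0 + 2
= 2
Since f'(0) > 0, the function is increasing (1)

1


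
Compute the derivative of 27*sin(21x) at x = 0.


Apply the chain rule to differentiate 27*sin(21x):
d/dx [27*sin(21x)]
= 27 * cos(21x) * d/dx(21x)
= 27 * 21 * cos(21x)
= 567 * cos(21x)
Evaluate at x = 0:
= 567 * cos(0)
= 567 * 1
= 567

567


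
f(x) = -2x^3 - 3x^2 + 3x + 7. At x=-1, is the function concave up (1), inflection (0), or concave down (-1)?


Concavity is determined by the sign of f''(x).
f(x) = -2x^3 - 3x^2 + 3x + 7
f'(x) = -6x^2 - 6x + 3
f''(x) = -12x - 6
f''(-1) = -12 * (-1) - 6
= 12 - 6
= 6
Since f''(-1) > 0, the function is concave up (1)

1


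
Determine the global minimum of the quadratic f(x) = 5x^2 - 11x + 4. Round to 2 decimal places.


For a quadratic f(x) = ax^2 + bx + c with a > 0, the minimum is at the vertex.
Vertex x-coordinate: x = -b/(2a)
x = -(-11) / (2 * 5)
x = 11/10
Substitute back to find the minimum value:
f(11/10) = 5 * (11/10)^2 - 11 * (11/10) + 4
= 121/20 - 121/10 + 4
= -41/20 = -2.05

-2.05


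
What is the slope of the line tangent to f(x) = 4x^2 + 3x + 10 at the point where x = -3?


The slope of the tangent line equals f'(x) at the point.
f(x) = 4x^2 + 3x + 10
f'(x) = 8x + 3
At x = -3:
f'(-3) = 8 * (-3) + 3
= -24 + 3
= -21

-21


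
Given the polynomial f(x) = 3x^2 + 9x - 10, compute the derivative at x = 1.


Differentiate term by term using power and sum rules:
f(x) = 3x^2 + 9x - 10
f'(x) = 6x + 9
Substitute x = 1:
f'(1) = 6 * 1 + 9
= 6 + 9
= 15

15


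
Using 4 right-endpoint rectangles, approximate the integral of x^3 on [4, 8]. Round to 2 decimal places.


Right Riemann sum uses right endpoints of each subinterval.
Interval: [4, 8], n = 4
dx = (8 - 4) / 4 = 1
Right endpoints: [5, 6, 7, 8]
f values: [125, 216, 343, 512]
Sum = dx * (sum of f values)
= 1 * 1196
= 1196 = 1196.00

1196.00


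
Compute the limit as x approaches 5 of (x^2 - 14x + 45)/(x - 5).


Direct substitution gives 0/0, so we factor the numerator.
Factor: (x^2 - 14x + 45) = (x - 5)(x - 9)
Cancel the common factor (x - 5):
(x^2 - 14x + 45)/(x - 5) = (x - 9)
Now substitute x = 5:
= (5) - (9) = -4

-4


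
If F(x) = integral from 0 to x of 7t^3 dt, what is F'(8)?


By the Fundamental Theorem of Calculus (Part 1):
If F(x) = integral from 0 to x of f(t) dt, then F'(x) = f(x)
Here f(t) = 7t^3
So F'(x) = 7x^3
Evaluate at x = 8:
F'(8) = 7 * 8^3
= 7 * 512
= 3584

3584


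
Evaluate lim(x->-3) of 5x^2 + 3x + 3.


Since polynomials are continuous, we use direct substitution.
lim(x->-3) of 5x^2 + 3x + 3
= 5 * (-3)^2 + 3 * (-3) + 3
= 45 - 9 + 3
= 39

39


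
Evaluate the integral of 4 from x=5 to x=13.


The integral of a constant k over [a, b] equals k * (b - a).
integral from 5 to 13 of 4 dx
= 4 * (13 - 5)
= 4 * 8
= 32

32


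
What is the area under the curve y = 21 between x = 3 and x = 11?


The area under a constant function y = 21 is a rectangle.
Width = 11 - 3 = 8
Height = 21
Area = width * height
= 8 * 21
= 168

168


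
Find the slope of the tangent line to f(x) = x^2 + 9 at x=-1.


The slope of the tangent line equals f'(x) at the point.
f(x) = x^2 + 9
f'(x) = 2x
At x = -1:
f'(-1) = 2 * (-1) + 0
= -2 + 0
= -2

-2


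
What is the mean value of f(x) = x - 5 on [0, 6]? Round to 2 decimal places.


Average value = 1/(b-a) * integral from a to b of f(x) dx
First compute the integral of x - 5:
F(x) = (1/2)x^2 - 5x
F(6) = 1/2 * 36 - 5 * 6 = -12
F(0) = 1/2 * 0 - 5 * 0 = 0
Integral = -12 - 0 = -12
Average = (-12) / (6 - 0) = (-12) / 6
= -2 = -2.00

-2.00


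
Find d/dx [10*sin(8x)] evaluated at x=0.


Apply the chain rule to differentiate 10*sin(8x):
d/dx [10*sin(8x)]
= 10 * cos(8x) * d/dx(8x)
= 10 * 8 * cos(8x)
= 80 * cos(8x)
Evaluate at x = 0:
= 80 * cos(0)
= 80 * 1
= 80

80


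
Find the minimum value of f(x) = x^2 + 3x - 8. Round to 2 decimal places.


For a quadratic f(x) = ax^2 + bx + c with a > 0, the minimum is at the vertex.
Vertex x-coordinate: x = -b/(2a)
x = -(3) / (2 * 1)
x = -3/2
Substitute back to find the minimum value:
f(-3/2) = 1 * (-3/2)^2 + 3 * (-3/2) - 8
= 9/4 - 9/2 - 8
= -41/4 = -10.25

-10.25
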